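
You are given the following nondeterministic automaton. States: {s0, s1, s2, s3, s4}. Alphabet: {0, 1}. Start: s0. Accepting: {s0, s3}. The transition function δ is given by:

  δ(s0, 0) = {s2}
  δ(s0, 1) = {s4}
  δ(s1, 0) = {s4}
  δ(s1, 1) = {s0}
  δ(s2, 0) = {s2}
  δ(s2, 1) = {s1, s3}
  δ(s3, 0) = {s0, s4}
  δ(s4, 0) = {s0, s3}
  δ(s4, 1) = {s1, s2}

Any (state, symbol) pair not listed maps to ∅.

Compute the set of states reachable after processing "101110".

Start in {s0}.
Read '1': s0→{s4}; now {s4}.
Read '0': s4→{s0, s3}; now {s0, s3}.
Read '1': s0→{s4}, s3→∅; now {s4}.
Read '1': s4→{s1, s2}; now {s1, s2}.
Read '1': s1→{s0}, s2→{s1, s3}; now {s0, s1, s3}.
Read '0': s0→{s2}, s1→{s4}, s3→{s0, s4}; now {s0, s2, s4}.

{s0, s2, s4}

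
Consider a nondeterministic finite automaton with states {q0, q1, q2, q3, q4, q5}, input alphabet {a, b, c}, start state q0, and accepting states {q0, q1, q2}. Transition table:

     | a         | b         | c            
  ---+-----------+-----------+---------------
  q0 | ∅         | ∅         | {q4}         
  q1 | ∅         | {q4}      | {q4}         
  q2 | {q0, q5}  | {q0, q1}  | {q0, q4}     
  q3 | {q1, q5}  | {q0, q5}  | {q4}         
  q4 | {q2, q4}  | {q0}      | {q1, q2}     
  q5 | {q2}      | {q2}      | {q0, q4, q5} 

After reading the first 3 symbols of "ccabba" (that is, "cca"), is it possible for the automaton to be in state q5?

Yes

Start in {q0}.
Read 'c': q0→{q4}; now {q4}.
Read 'c': q4→{q1, q2}; now {q1, q2}.
Read 'a': q1→∅, q2→{q0, q5}; now {q0, q5}.
State q5 is in {q0, q5}.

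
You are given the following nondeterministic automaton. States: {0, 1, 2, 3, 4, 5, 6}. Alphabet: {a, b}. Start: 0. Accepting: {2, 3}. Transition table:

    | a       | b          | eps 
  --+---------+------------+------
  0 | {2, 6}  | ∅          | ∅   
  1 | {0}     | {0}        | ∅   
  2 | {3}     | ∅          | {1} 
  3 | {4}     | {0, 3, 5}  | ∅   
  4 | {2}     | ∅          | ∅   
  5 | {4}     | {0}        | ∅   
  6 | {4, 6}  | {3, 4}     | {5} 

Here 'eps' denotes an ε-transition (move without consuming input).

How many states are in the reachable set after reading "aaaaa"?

7

Start in {0}.
Read 'a': {0} → {1, 2, 5, 6}.
Read 'a': {1, 2, 5, 6} → {0, 3, 4, 5, 6}.
Read 'a': {0, 3, 4, 5, 6} → {1, 2, 4, 5, 6}.
Read 'a': {1, 2, 4, 5, 6} → {0, 1, 2, 3, 4, 5, 6}.
Read 'a': {0, 1, 2, 3, 4, 5, 6} → {0, 1, 2, 3, 4, 5, 6}.
That set has 7 states.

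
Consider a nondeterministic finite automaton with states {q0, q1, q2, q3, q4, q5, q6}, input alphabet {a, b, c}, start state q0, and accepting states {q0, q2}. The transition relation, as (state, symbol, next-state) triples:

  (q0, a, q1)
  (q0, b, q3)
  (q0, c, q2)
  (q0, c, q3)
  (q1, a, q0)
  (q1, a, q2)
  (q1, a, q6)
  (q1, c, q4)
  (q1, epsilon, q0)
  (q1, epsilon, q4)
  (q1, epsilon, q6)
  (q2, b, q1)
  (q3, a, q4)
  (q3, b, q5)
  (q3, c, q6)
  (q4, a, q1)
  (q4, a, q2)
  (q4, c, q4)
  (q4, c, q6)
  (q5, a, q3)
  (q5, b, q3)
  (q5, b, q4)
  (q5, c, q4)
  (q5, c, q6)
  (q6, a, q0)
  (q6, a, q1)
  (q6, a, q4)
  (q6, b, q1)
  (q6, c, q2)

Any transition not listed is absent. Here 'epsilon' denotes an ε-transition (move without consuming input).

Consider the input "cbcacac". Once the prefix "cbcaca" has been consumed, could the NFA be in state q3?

Start in {q0}.
Read 'c': {q0} → {q2, q3}.
Read 'b': {q2, q3} → {q0, q1, q4, q5, q6}.
Read 'c': {q0, q1, q4, q5, q6} → {q2, q3, q4, q6}.
Read 'a': {q2, q3, q4, q6} → {q0, q1, q2, q4, q6}.
Read 'c': {q0, q1, q2, q4, q6} → {q2, q3, q4, q6}.
Read 'a': {q2, q3, q4, q6} → {q0, q1, q2, q4, q6}.
State q3 is not in {q0, q1, q2, q4, q6}.

No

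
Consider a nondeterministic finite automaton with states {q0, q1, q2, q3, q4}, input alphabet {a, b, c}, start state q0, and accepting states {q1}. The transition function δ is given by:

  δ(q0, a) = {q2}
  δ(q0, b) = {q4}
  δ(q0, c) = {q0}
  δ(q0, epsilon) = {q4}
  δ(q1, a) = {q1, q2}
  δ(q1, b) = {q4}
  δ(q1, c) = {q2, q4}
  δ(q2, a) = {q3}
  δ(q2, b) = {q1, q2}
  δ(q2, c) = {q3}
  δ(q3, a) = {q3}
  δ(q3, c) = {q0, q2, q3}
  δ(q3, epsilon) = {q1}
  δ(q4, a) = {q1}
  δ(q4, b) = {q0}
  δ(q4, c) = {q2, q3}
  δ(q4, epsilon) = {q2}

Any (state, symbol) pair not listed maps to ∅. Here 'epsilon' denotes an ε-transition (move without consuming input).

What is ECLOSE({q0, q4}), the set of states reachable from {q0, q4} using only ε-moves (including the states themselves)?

{q0, q2, q4}

Begin with {q0, q4}.
ε-move q4 → q2; add q2.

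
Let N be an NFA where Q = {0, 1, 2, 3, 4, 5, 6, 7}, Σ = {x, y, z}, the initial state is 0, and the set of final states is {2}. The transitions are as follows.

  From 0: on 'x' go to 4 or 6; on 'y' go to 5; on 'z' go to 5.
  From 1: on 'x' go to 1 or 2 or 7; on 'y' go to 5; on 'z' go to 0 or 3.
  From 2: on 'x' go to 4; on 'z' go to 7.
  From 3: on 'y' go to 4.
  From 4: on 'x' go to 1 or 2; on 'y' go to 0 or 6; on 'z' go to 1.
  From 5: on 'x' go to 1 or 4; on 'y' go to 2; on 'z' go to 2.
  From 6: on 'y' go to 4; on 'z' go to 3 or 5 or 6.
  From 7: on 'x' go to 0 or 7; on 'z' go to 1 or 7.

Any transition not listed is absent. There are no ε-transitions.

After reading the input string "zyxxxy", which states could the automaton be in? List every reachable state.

{0, 5, 6}

Start in {0}.
Read 'z': 0→{5}; now {5}.
Read 'y': 5→{2}; now {2}.
Read 'x': 2→{4}; now {4}.
Read 'x': 4→{1, 2}; now {1, 2}.
Read 'x': 1→{1, 2, 7}, 2→{4}; now {1, 2, 4, 7}.
Read 'y': 1→{5}, 2→∅, 4→{0, 6}, 7→∅; now {0, 5, 6}.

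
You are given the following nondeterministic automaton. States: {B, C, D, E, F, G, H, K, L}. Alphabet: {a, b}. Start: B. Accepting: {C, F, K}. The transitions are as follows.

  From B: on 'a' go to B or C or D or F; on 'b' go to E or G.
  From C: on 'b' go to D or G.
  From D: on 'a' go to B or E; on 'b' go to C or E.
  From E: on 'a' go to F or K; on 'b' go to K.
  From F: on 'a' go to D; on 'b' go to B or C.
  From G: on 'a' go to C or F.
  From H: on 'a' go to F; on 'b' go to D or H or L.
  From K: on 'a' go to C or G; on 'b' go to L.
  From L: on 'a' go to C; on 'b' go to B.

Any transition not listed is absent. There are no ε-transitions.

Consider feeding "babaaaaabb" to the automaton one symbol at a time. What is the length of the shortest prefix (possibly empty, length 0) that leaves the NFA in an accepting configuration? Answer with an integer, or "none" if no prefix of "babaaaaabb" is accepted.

Start in {B}.
Read 'b': B→{E, G}; now {E, G}.
Read 'a': E→{F, K}, G→{C, F}; now {C, F, K}.
None of the earlier sets intersect F, but {C, F, K} does.

2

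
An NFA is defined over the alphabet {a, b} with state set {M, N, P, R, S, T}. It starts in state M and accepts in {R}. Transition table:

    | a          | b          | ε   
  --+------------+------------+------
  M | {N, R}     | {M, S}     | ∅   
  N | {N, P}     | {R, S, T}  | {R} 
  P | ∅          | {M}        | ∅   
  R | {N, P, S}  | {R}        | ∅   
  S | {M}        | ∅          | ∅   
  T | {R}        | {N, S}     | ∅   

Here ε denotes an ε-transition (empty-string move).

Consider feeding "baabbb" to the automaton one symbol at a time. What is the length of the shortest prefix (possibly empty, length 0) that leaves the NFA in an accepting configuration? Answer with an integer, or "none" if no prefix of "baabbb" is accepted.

2

Start in {M}.
Read 'b': M→{M, S}; now {M, S}.
Read 'a': M→{N, R}, S→{M}; now {M, N, R}.
None of the earlier sets intersect F, but {M, N, R} does.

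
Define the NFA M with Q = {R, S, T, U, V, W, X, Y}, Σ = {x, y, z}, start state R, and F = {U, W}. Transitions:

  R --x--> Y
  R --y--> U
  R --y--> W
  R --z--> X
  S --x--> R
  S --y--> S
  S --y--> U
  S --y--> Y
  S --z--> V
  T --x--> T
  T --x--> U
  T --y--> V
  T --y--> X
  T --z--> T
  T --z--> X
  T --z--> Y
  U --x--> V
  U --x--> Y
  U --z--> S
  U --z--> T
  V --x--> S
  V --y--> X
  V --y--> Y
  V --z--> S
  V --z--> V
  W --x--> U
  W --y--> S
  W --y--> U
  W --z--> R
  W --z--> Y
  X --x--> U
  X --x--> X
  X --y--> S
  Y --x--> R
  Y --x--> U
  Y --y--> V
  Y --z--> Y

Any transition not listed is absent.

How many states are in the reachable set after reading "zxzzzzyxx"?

6

Start in {R}.
Read 'z': {R} → {X}.
Read 'x': {X} → {U, X}.
Read 'z': {U, X} → {S, T}.
Read 'z': {S, T} → {T, V, X, Y}.
Read 'z': {T, V, X, Y} → {S, T, V, X, Y}.
Read 'z': {S, T, V, X, Y} → {S, T, V, X, Y}.
Read 'y': {S, T, V, X, Y} → {S, U, V, X, Y}.
Read 'x': {S, U, V, X, Y} → {R, S, U, V, X, Y}.
Read 'x': {R, S, U, V, X, Y} → {R, S, U, V, X, Y}.
That set has 6 states.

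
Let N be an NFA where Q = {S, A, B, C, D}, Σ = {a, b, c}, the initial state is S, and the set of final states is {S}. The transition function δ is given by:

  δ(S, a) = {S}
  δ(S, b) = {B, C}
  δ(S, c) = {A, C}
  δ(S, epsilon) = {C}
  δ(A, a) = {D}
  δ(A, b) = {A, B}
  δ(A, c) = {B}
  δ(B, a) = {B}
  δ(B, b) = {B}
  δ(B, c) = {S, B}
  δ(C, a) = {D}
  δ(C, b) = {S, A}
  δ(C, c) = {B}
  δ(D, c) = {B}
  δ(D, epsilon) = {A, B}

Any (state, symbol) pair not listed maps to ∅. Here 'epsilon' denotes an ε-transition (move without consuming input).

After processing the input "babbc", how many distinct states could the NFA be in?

Start: ε-closure({S}) = {S, C}.
Read 'b': {S, C} → {S, A, B, C}.
Read 'a': {S, A, B, C} → {S, A, B, C, D}.
Read 'b': {S, A, B, C, D} → {S, A, B, C}.
Read 'b': {S, A, B, C} → {S, A, B, C}.
Read 'c': {S, A, B, C} → {S, A, B, C}.
That set has 4 states.

4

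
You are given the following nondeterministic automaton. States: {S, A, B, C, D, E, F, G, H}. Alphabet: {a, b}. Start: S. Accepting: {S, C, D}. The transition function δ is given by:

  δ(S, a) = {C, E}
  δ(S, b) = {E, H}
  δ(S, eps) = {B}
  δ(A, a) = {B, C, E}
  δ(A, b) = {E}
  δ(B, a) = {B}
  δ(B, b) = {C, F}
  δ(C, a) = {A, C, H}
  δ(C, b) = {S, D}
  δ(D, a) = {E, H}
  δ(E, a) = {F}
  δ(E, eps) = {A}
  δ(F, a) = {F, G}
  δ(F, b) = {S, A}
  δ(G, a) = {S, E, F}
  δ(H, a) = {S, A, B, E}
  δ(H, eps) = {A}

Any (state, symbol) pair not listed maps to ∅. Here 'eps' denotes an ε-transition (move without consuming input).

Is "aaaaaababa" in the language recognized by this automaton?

Start: ε-closure({S}) = {S, B}.
Read 'a': S→{C, E}, B→{B}; union {B, C, E}; ε-closure = {A, B, C, E}.
Read 'a': A→{B, C, E}, B→{B}, C→{A, C, H}, E→{F}; now {A, B, C, E, F, H}.
Read 'a': A→{B, C, E}, B→{B}, C→{A, C, H}, E→{F}, F→{F, G}, H→{S, A, B, E}; now {S, A, B, C, E, F, G, H}.
Read 'a': S→{C, E}, A→{B, C, E}, B→{B}, C→{A, C, H}, E→{F}, F→{F, G}, G→{S, E, F}, H→{S, A, B, E}; now {S, A, B, C, E, F, G, H}.
Read 'a': S→{C, E}, A→{B, C, E}, B→{B}, C→{A, C, H}, E→{F}, F→{F, G}, G→{S, E, F}, H→{S, A, B, E}; now {S, A, B, C, E, F, G, H}.
Read 'a': S→{C, E}, A→{B, C, E}, B→{B}, C→{A, C, H}, E→{F}, F→{F, G}, G→{S, E, F}, H→{S, A, B, E}; now {S, A, B, C, E, F, G, H}.
Read 'b': S→{E, H}, A→{E}, B→{C, F}, C→{S, D}, E→∅, F→{S, A}, G→∅, H→∅; union {S, A, C, D, E, F, H}; ε-closure = {S, A, B, C, D, E, F, H}.
Read 'a': S→{C, E}, A→{B, C, E}, B→{B}, C→{A, C, H}, D→{E, H}, E→{F}, F→{F, G}, H→{S, A, B, E}; now {S, A, B, C, E, F, G, H}.
Read 'b': S→{E, H}, A→{E}, B→{C, F}, C→{S, D}, E→∅, F→{S, A}, G→∅, H→∅; union {S, A, C, D, E, F, H}; ε-closure = {S, A, B, C, D, E, F, H}.
Read 'a': S→{C, E}, A→{B, C, E}, B→{B}, C→{A, C, H}, D→{E, H}, E→{F}, F→{F, G}, H→{S, A, B, E}; now {S, A, B, C, E, F, G, H}.
The final set {S, A, B, C, E, F, G, H} contains the accepting states S, C.

Yes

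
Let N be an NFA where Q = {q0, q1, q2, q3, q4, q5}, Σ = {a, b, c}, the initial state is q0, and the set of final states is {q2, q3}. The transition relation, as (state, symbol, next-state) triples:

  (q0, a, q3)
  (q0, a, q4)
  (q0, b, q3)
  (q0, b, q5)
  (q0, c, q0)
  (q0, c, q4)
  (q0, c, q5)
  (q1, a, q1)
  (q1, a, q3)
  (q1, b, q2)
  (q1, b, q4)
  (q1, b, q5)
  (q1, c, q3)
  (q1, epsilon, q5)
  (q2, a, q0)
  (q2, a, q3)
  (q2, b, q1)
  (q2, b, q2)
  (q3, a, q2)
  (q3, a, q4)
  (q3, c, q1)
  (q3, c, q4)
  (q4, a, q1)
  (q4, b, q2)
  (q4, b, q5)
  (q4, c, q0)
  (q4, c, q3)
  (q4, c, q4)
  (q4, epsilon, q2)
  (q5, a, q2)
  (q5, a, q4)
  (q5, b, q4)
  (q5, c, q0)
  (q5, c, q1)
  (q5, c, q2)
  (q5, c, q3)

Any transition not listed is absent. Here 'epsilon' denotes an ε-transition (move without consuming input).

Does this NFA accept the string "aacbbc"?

Yes

Start in {q0}.
Read 'a': {q0} → {q2, q3, q4}.
Read 'a': {q2, q3, q4} → {q0, q1, q2, q3, q4, q5}.
Read 'c': {q0, q1, q2, q3, q4, q5} → {q0, q1, q2, q3, q4, q5}.
Read 'b': {q0, q1, q2, q3, q4, q5} → {q1, q2, q3, q4, q5}.
Read 'b': {q1, q2, q3, q4, q5} → {q1, q2, q4, q5}.
Read 'c': {q1, q2, q4, q5} → {q0, q1, q2, q3, q4, q5}.
The final set {q0, q1, q2, q3, q4, q5} contains the accepting states q2, q3.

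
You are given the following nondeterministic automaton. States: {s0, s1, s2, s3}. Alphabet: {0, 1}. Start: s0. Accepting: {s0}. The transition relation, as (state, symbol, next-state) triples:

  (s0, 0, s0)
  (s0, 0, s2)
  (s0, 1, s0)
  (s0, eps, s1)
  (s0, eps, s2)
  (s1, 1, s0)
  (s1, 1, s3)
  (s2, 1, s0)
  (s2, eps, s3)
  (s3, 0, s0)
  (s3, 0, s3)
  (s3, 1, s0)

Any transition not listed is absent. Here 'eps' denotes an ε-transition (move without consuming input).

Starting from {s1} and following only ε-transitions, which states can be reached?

Begin with {s1}.
No ε-moves leave this set, so the closure equals the set itself.

{s1}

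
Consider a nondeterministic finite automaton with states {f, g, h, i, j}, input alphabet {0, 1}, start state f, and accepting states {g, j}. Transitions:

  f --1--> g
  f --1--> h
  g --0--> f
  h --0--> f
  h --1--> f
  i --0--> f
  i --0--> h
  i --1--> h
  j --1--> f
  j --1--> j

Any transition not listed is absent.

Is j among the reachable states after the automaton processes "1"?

No

Start in {f}.
Read '1': {f} → {g, h}.
State j is not in {g, h}.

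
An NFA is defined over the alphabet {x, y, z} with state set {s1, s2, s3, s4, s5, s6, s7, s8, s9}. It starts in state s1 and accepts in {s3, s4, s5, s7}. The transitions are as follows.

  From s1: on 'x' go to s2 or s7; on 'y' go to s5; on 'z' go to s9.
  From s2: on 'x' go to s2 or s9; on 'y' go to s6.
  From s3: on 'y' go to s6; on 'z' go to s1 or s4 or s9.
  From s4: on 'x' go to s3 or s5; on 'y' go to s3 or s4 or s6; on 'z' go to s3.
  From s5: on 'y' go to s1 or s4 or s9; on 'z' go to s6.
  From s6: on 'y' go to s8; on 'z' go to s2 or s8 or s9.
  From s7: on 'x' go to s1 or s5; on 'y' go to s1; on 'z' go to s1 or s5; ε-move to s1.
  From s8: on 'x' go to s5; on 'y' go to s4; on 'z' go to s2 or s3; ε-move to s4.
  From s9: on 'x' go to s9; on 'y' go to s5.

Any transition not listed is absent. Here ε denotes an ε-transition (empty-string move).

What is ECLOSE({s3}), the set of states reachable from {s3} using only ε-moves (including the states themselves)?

{s3}

Begin with {s3}.
No ε-moves leave this set, so the closure equals the set itself.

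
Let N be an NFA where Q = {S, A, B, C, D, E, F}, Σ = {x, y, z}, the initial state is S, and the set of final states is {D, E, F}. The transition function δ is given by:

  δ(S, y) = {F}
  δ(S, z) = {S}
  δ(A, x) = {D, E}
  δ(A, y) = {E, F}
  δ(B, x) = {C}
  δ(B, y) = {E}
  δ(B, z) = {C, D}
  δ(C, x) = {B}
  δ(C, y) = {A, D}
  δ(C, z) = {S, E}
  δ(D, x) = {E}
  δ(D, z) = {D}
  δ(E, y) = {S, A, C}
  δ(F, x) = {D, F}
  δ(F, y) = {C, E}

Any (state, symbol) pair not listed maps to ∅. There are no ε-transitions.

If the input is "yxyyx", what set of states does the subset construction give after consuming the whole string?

Start in {S}.
Read 'y': {S} → {F}.
Read 'x': {F} → {D, F}.
Read 'y': {D, F} → {C, E}.
Read 'y': {C, E} → {S, A, C, D}.
Read 'x': {S, A, C, D} → {B, D, E}.

{B, D, E}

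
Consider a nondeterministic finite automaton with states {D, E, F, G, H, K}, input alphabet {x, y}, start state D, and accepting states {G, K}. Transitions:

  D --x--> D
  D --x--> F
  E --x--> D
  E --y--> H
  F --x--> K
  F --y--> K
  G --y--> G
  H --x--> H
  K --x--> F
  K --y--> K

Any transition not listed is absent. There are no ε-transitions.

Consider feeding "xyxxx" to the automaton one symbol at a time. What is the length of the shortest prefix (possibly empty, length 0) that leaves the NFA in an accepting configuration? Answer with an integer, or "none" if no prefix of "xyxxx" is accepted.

Start in {D}.
Read 'x': {D} → {D, F}.
Read 'y': {D, F} → {K}.
None of the earlier sets intersect F, but {K} does.

2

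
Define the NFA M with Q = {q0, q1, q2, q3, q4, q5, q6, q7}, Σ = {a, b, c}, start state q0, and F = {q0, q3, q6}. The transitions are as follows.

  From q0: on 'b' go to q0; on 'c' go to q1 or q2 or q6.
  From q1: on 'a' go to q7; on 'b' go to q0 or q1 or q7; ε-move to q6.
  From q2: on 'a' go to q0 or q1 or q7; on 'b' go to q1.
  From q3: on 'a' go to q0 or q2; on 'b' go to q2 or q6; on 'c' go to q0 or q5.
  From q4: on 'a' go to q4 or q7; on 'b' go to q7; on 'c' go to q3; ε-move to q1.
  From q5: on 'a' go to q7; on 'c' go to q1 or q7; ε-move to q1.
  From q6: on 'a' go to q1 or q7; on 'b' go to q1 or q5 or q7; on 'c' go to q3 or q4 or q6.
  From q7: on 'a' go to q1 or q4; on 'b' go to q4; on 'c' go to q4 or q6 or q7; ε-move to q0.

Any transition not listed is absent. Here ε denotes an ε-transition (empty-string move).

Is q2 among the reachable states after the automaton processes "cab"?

No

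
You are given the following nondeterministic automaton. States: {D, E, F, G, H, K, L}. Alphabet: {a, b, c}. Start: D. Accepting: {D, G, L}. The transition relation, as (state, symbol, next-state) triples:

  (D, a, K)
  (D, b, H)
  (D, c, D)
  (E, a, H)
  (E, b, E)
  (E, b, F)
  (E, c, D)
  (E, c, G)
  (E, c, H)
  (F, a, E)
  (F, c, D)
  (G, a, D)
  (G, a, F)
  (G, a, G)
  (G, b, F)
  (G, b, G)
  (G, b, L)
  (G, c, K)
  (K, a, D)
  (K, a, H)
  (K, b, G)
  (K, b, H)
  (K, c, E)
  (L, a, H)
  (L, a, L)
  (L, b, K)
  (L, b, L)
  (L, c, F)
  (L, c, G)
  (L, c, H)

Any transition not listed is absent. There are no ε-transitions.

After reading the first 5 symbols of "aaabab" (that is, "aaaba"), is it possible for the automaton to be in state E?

No

Start in {D}.
Read 'a': D→{K}; now {K}.
Read 'a': K→{D, H}; now {D, H}.
Read 'a': D→{K}, H→∅; now {K}.
Read 'b': K→{G, H}; now {G, H}.
Read 'a': G→{D, F, G}, H→∅; now {D, F, G}.
State E is not in {D, F, G}.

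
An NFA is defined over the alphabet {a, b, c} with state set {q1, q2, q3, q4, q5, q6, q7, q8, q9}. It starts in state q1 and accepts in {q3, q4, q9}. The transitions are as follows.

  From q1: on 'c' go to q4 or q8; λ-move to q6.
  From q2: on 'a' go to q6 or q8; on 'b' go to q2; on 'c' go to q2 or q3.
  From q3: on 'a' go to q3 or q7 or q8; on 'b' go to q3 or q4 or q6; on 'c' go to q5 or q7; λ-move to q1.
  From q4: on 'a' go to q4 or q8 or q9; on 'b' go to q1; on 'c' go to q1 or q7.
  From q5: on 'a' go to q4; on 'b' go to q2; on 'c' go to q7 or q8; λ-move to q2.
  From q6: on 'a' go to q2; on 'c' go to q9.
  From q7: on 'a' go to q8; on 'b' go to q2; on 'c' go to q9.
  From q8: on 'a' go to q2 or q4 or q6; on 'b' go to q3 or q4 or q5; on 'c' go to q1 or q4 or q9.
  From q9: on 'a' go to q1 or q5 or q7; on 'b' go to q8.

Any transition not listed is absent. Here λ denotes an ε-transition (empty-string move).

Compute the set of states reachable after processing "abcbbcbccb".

{q1, q2, q3, q4, q5, q6, q8}

Start: ε-closure({q1}) = {q1, q6}.
Read 'a': q1→∅, q6→{q2}; now {q2}.
Read 'b': q2→{q2}; now {q2}.
Read 'c': q2→{q2, q3}; union {q2, q3}; ε-closure = {q1, q2, q3, q6}.
Read 'b': q1→∅, q2→{q2}, q3→{q3, q4, q6}, q6→∅; union {q2, q3, q4, q6}; ε-closure = {q1, q2, q3, q4, q6}.
Read 'b': q1→∅, q2→{q2}, q3→{q3, q4, q6}, q4→{q1}, q6→∅; now {q1, q2, q3, q4, q6}.
Read 'c': q1→{q4, q8}, q2→{q2, q3}, q3→{q5, q7}, q4→{q1, q7}, q6→{q9}; union {q1, q2, q3, q4, q5, q7, q8, q9}; ε-closure = {q1, q2, q3, q4, q5, q6, q7, q8, q9}.
Read 'b': q1→∅, q2→{q2}, q3→{q3, q4, q6}, q4→{q1}, q5→{q2}, q6→∅, q7→{q2}, q8→{q3, q4, q5}, q9→{q8}; now {q1, q2, q3, q4, q5, q6, q8}.
Read 'c': q1→{q4, q8}, q2→{q2, q3}, q3→{q5, q7}, q4→{q1, q7}, q5→{q7, q8}, q6→{q9}, q8→{q1, q4, q9}; union {q1, q2, q3, q4, q5, q7, q8, q9}; ε-closure = {q1, q2, q3, q4, q5, q6, q7, q8, q9}.
Read 'c': q1→{q4, q8}, q2→{q2, q3}, q3→{q5, q7}, q4→{q1, q7}, q5→{q7, q8}, q6→{q9}, q7→{q9}, q8→{q1, q4, q9}, q9→∅; union {q1, q2, q3, q4, q5, q7, q8, q9}; ε-closure = {q1, q2, q3, q4, q5, q6, q7, q8, q9}.
Read 'b': q1→∅, q2→{q2}, q3→{q3, q4, q6}, q4→{q1}, q5→{q2}, q6→∅, q7→{q2}, q8→{q3, q4, q5}, q9→{q8}; now {q1, q2, q3, q4, q5, q6, q8}.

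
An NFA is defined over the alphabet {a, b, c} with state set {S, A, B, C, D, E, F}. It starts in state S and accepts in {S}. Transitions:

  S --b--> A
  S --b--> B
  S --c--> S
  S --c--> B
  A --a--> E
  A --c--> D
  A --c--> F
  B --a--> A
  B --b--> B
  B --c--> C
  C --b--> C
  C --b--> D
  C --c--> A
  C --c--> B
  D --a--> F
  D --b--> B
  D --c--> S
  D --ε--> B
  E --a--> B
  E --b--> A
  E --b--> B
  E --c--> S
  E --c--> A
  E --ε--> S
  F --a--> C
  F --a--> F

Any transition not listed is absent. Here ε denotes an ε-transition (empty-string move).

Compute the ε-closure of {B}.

{B}

Begin with {B}.
No ε-moves leave this set, so the closure equals the set itself.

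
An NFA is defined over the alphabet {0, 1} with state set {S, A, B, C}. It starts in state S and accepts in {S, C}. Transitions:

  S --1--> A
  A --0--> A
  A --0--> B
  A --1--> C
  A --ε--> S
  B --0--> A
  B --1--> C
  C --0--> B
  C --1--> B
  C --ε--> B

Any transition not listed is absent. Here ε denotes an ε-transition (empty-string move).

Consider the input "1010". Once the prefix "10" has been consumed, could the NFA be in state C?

Start in {S}.
Read '1': S→{A}; union {A}; ε-closure = {S, A}.
Read '0': S→∅, A→{A, B}; union {A, B}; ε-closure = {S, A, B}.
State C is not in {S, A, B}.

No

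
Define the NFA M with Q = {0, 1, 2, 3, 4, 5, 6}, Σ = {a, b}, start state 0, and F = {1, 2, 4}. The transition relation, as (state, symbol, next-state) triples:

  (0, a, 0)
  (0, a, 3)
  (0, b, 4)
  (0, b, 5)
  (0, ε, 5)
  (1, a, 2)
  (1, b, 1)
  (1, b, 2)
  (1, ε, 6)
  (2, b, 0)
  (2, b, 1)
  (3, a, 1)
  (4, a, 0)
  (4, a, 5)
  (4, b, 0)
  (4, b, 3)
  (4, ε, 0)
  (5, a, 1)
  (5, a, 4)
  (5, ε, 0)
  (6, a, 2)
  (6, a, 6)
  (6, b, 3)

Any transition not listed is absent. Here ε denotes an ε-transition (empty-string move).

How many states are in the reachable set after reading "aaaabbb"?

Start: ε-closure({0}) = {0, 5}.
Read 'a': 0→{0, 3}, 5→{1, 4}; union {0, 1, 3, 4}; ε-closure = {0, 1, 3, 4, 5, 6}.
Read 'a': 0→{0, 3}, 1→{2}, 3→{1}, 4→{0, 5}, 5→{1, 4}, 6→{2, 6}; now {0, 1, 2, 3, 4, 5, 6}.
Read 'a': 0→{0, 3}, 1→{2}, 2→∅, 3→{1}, 4→{0, 5}, 5→{1, 4}, 6→{2, 6}; now {0, 1, 2, 3, 4, 5, 6}.
Read 'a': 0→{0, 3}, 1→{2}, 2→∅, 3→{1}, 4→{0, 5}, 5→{1, 4}, 6→{2, 6}; now {0, 1, 2, 3, 4, 5, 6}.
Read 'b': 0→{4, 5}, 1→{1, 2}, 2→{0, 1}, 3→∅, 4→{0, 3}, 5→∅, 6→{3}; union {0, 1, 2, 3, 4, 5}; ε-closure = {0, 1, 2, 3, 4, 5, 6}.
Read 'b': 0→{4, 5}, 1→{1, 2}, 2→{0, 1}, 3→∅, 4→{0, 3}, 5→∅, 6→{3}; union {0, 1, 2, 3, 4, 5}; ε-closure = {0, 1, 2, 3, 4, 5, 6}.
Read 'b': 0→{4, 5}, 1→{1, 2}, 2→{0, 1}, 3→∅, 4→{0, 3}, 5→∅, 6→{3}; union {0, 1, 2, 3, 4, 5}; ε-closure = {0, 1, 2, 3, 4, 5, 6}.
That set has 7 states.

7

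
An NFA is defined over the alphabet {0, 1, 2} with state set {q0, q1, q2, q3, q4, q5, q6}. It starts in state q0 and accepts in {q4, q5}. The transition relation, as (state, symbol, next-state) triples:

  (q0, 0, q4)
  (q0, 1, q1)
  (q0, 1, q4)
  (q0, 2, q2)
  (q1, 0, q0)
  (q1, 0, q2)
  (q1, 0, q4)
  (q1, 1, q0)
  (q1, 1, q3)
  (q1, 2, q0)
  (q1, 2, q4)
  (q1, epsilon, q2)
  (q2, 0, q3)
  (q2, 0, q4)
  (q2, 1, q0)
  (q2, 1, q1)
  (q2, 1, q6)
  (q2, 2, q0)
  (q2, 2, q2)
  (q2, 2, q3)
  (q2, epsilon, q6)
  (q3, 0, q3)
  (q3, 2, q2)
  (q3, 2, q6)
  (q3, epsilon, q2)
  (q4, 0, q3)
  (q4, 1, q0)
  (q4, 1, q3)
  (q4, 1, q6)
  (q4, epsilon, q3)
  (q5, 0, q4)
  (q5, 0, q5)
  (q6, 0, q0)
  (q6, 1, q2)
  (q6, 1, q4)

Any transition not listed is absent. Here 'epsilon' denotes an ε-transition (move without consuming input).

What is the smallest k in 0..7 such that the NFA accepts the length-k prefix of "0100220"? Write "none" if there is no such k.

Start in {q0}.
Read '0': q0→{q4}; union {q4}; ε-closure = {q2, q3, q4, q6}.
None of the earlier sets intersect F, but {q2, q3, q4, q6} does.

1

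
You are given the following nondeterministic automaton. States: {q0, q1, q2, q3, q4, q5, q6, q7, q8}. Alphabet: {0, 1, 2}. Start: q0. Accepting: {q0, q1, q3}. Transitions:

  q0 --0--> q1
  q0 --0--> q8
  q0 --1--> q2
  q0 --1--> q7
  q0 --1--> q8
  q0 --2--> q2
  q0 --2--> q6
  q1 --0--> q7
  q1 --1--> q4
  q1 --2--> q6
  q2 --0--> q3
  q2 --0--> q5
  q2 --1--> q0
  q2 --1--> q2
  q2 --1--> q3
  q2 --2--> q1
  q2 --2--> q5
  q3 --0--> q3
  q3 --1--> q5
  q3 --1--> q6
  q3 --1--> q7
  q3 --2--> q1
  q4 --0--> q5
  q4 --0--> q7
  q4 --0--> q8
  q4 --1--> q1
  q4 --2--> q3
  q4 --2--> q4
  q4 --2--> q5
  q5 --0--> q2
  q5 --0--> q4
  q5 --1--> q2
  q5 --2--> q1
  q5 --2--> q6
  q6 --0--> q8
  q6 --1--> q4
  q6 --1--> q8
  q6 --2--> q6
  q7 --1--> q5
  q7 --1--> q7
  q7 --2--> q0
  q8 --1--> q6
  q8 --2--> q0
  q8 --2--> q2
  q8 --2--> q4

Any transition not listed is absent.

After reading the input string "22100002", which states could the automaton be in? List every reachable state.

Start in {q0}.
Read '2': q0→{q2, q6}; now {q2, q6}.
Read '2': q2→{q1, q5}, q6→{q6}; now {q1, q5, q6}.
Read '1': q1→{q4}, q5→{q2}, q6→{q4, q8}; now {q2, q4, q8}.
Read '0': q2→{q3, q5}, q4→{q5, q7, q8}, q8→∅; now {q3, q5, q7, q8}.
Read '0': q3→{q3}, q5→{q2, q4}, q7→∅, q8→∅; now {q2, q3, q4}.
Read '0': q2→{q3, q5}, q3→{q3}, q4→{q5, q7, q8}; now {q3, q5, q7, q8}.
Read '0': q3→{q3}, q5→{q2, q4}, q7→∅, q8→∅; now {q2, q3, q4}.
Read '2': q2→{q1, q5}, q3→{q1}, q4→{q3, q4, q5}; now {q1, q3, q4, q5}.

{q1, q3, q4, q5}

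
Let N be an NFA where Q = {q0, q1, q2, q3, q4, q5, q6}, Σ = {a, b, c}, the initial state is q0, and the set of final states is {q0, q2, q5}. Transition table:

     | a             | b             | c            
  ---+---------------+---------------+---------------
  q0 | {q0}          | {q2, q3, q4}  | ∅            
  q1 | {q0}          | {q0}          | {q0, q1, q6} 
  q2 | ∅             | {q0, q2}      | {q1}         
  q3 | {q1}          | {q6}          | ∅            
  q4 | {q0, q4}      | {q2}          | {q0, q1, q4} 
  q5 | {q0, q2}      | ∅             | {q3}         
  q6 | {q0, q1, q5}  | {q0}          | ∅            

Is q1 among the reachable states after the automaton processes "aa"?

No

Start in {q0}.
Read 'a': q0→{q0}; now {q0}.
Read 'a': q0→{q0}; now {q0}.
State q1 is not in {q0}.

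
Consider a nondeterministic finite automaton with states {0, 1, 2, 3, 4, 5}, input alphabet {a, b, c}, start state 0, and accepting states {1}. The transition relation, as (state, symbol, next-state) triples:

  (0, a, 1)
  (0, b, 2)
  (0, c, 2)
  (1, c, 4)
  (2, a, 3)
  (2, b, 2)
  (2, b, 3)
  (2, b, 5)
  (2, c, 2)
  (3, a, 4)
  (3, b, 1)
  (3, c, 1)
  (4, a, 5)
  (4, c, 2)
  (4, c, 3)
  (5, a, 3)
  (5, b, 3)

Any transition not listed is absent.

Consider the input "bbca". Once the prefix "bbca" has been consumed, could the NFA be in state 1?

No

Start in {0}.
Read 'b': {0} → {2}.
Read 'b': {2} → {2, 3, 5}.
Read 'c': {2, 3, 5} → {1, 2}.
Read 'a': {1, 2} → {3}.
State 1 is not in {3}.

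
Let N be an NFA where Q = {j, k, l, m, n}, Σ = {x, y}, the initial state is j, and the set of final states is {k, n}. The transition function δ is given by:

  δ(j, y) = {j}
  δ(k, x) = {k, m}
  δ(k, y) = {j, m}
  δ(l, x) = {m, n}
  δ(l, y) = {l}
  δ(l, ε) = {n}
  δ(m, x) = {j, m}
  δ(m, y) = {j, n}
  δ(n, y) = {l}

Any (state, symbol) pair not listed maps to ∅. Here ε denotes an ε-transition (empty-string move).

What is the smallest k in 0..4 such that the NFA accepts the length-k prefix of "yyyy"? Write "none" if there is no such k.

none

Start in {j}.
Read 'y': j→{j}; now {j}.
Read 'y': j→{j}; now {j}.
Read 'y': j→{j}; now {j}.
Read 'y': j→{j}; now {j}.
No reachable set along the way intersects F.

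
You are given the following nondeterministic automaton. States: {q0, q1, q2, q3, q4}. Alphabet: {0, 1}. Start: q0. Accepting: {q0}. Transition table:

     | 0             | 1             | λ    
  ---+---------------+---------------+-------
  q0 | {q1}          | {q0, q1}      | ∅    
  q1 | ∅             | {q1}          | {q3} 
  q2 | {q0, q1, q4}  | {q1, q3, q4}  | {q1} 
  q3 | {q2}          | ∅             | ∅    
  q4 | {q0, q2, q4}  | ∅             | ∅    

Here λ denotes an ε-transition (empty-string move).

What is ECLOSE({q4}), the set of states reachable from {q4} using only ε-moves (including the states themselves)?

{q4}

Begin with {q4}.
No ε-moves leave this set, so the closure equals the set itself.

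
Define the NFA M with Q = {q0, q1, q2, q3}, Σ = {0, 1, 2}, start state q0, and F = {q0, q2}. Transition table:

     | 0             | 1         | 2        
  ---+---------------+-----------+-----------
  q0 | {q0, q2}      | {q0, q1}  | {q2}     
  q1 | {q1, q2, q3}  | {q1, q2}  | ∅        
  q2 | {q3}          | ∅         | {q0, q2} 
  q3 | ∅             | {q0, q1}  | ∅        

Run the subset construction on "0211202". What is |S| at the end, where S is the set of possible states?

2

Start in {q0}.
Read '0': {q0} → {q0, q2}.
Read '2': {q0, q2} → {q0, q2}.
Read '1': {q0, q2} → {q0, q1}.
Read '1': {q0, q1} → {q0, q1, q2}.
Read '2': {q0, q1, q2} → {q0, q2}.
Read '0': {q0, q2} → {q0, q2, q3}.
Read '2': {q0, q2, q3} → {q0, q2}.
That set has 2 states.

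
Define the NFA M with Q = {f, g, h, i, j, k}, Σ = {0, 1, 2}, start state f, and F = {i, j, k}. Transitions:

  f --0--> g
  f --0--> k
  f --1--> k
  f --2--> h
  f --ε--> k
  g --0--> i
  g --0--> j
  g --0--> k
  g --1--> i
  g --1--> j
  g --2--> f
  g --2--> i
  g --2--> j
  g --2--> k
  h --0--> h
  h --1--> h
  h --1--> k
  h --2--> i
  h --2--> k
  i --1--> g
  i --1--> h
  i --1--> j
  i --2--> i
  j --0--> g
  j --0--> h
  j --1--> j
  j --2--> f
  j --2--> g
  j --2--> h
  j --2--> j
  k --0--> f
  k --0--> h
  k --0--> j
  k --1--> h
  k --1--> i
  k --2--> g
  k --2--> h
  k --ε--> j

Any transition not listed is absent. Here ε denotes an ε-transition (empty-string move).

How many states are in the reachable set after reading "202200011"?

5

Start: ε-closure({f}) = {f, j, k}.
Read '2': {f, j, k} → {f, g, h, j, k}.
Read '0': {f, g, h, j, k} → {f, g, h, i, j, k}.
Read '2': {f, g, h, i, j, k} → {f, g, h, i, j, k}.
Read '2': {f, g, h, i, j, k} → {f, g, h, i, j, k}.
Read '0': {f, g, h, i, j, k} → {f, g, h, i, j, k}.
Read '0': {f, g, h, i, j, k} → {f, g, h, i, j, k}.
Read '0': {f, g, h, i, j, k} → {f, g, h, i, j, k}.
Read '1': {f, g, h, i, j, k} → {g, h, i, j, k}.
Read '1': {g, h, i, j, k} → {g, h, i, j, k}.
That set has 5 states.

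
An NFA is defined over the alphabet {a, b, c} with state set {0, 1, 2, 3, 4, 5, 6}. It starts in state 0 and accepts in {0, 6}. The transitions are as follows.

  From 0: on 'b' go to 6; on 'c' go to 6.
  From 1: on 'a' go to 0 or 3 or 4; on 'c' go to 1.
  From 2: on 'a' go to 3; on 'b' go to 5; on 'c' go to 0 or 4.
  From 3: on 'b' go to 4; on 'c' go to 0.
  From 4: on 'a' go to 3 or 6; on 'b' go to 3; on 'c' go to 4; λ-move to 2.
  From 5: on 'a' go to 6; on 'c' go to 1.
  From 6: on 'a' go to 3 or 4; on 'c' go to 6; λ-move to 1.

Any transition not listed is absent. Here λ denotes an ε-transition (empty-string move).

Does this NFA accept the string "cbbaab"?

Start in {0}.
Read 'c': 0→{6}; union {6}; ε-closure = {1, 6}.
Read 'b': 1→∅, 6→∅; now ∅.
The set is empty and remains empty for the remaining 4 symbols.
The final set ∅ contains no accepting state.

No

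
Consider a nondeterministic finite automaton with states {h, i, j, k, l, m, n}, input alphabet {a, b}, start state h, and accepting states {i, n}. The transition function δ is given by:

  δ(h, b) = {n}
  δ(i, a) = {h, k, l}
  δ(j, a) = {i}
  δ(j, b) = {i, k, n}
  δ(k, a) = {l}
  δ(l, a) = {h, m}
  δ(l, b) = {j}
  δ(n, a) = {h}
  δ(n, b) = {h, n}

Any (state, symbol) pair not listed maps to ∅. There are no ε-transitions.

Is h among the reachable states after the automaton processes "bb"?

Start in {h}.
Read 'b': h→{n}; now {n}.
Read 'b': n→{h, n}; now {h, n}.
State h is in {h, n}.

Yes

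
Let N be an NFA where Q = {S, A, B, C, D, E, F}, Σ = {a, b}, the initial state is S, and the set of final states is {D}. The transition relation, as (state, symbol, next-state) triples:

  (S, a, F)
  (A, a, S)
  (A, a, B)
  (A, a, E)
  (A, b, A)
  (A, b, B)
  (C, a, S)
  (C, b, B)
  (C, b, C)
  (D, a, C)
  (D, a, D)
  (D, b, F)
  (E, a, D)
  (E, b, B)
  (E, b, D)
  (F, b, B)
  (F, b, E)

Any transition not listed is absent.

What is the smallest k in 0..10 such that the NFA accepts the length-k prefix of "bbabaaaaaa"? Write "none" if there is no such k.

none

Start in {S}.
Read 'b': {S} → ∅.
The set is empty and remains empty for the remaining 9 symbols.
No reachable set along the way intersects F.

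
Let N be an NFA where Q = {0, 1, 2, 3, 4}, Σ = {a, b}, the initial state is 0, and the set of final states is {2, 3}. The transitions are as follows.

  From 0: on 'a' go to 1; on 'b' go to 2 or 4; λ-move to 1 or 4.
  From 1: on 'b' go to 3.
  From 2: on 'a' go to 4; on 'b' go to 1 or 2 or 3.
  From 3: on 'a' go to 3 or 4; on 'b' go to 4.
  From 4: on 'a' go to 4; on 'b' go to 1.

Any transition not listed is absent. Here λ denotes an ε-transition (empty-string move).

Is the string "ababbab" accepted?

No

Start: ε-closure({0}) = {0, 1, 4}.
Read 'a': 0→{1}, 1→∅, 4→{4}; now {1, 4}.
Read 'b': 1→{3}, 4→{1}; now {1, 3}.
Read 'a': 1→∅, 3→{3, 4}; now {3, 4}.
Read 'b': 3→{4}, 4→{1}; now {1, 4}.
Read 'b': 1→{3}, 4→{1}; now {1, 3}.
Read 'a': 1→∅, 3→{3, 4}; now {3, 4}.
Read 'b': 3→{4}, 4→{1}; now {1, 4}.
The final set {1, 4} contains no accepting state.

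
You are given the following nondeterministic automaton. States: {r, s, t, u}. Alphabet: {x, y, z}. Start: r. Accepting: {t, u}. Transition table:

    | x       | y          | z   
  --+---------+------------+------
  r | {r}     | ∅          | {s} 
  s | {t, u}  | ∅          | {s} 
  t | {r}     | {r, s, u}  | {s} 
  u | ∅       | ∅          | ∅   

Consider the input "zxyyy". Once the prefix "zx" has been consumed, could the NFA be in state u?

Start in {r}.
Read 'z': r→{s}; now {s}.
Read 'x': s→{t, u}; now {t, u}.
State u is in {t, u}.

Yes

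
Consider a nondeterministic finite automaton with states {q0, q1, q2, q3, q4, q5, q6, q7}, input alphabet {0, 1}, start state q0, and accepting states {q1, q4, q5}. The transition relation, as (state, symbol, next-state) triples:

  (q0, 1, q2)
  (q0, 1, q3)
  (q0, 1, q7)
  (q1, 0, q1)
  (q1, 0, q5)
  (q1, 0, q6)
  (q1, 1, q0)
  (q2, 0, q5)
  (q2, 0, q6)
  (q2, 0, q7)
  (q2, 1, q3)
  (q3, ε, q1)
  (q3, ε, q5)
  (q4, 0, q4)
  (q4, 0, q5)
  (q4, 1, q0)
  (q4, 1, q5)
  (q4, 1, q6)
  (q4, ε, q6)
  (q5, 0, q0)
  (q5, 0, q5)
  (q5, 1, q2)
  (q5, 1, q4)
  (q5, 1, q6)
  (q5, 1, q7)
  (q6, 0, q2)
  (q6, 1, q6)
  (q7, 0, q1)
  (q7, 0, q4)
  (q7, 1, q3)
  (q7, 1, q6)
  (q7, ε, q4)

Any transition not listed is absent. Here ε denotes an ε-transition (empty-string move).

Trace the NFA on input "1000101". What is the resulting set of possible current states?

{q0, q1, q2, q3, q4, q5, q6, q7}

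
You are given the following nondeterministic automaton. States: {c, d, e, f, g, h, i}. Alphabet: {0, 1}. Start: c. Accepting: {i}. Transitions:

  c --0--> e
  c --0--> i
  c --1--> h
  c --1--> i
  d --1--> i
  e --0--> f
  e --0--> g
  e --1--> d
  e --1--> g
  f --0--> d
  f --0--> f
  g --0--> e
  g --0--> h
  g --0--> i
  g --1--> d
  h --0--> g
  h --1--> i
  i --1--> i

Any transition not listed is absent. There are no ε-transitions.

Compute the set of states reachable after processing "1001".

{d, g, i}

Start in {c}.
Read '1': {c} → {h, i}.
Read '0': {h, i} → {g}.
Read '0': {g} → {e, h, i}.
Read '1': {e, h, i} → {d, g, i}.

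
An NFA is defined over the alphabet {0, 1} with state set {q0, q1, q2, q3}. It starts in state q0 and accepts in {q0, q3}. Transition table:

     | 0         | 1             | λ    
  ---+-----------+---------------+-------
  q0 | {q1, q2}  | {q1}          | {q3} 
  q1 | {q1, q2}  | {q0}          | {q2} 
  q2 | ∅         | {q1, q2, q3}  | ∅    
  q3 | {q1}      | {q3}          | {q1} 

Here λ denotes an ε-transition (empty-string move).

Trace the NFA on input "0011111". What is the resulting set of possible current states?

Start: ε-closure({q0}) = {q0, q1, q2, q3}.
Read '0': q0→{q1, q2}, q1→{q1, q2}, q2→∅, q3→{q1}; now {q1, q2}.
Read '0': q1→{q1, q2}, q2→∅; now {q1, q2}.
Read '1': q1→{q0}, q2→{q1, q2, q3}; now {q0, q1, q2, q3}.
Read '1': q0→{q1}, q1→{q0}, q2→{q1, q2, q3}, q3→{q3}; now {q0, q1, q2, q3}.
Read '1': q0→{q1}, q1→{q0}, q2→{q1, q2, q3}, q3→{q3}; now {q0, q1, q2, q3}.
Read '1': q0→{q1}, q1→{q0}, q2→{q1, q2, q3}, q3→{q3}; now {q0, q1, q2, q3}.
Read '1': q0→{q1}, q1→{q0}, q2→{q1, q2, q3}, q3→{q3}; now {q0, q1, q2, q3}.

{q0, q1, q2, q3}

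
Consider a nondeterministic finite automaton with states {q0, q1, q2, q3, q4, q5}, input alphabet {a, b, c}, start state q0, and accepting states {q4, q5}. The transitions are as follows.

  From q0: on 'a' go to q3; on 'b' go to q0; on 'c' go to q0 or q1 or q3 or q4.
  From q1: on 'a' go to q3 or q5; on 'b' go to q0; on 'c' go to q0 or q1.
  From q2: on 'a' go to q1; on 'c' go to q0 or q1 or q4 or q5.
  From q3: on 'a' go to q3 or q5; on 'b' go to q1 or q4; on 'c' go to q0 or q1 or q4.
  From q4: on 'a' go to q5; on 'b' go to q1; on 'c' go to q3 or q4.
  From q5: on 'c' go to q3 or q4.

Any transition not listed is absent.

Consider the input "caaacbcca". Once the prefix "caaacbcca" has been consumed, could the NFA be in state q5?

Yes

Start in {q0}.
Read 'c': q0→{q0, q1, q3, q4}; now {q0, q1, q3, q4}.
Read 'a': q0→{q3}, q1→{q3, q5}, q3→{q3, q5}, q4→{q5}; now {q3, q5}.
Read 'a': q3→{q3, q5}, q5→∅; now {q3, q5}.
Read 'a': q3→{q3, q5}, q5→∅; now {q3, q5}.
Read 'c': q3→{q0, q1, q4}, q5→{q3, q4}; now {q0, q1, q3, q4}.
Read 'b': q0→{q0}, q1→{q0}, q3→{q1, q4}, q4→{q1}; now {q0, q1, q4}.
Read 'c': q0→{q0, q1, q3, q4}, q1→{q0, q1}, q4→{q3, q4}; now {q0, q1, q3, q4}.
Read 'c': q0→{q0, q1, q3, q4}, q1→{q0, q1}, q3→{q0, q1, q4}, q4→{q3, q4}; now {q0, q1, q3, q4}.
Read 'a': q0→{q3}, q1→{q3, q5}, q3→{q3, q5}, q4→{q5}; now {q3, q5}.
State q5 is in {q3, q5}.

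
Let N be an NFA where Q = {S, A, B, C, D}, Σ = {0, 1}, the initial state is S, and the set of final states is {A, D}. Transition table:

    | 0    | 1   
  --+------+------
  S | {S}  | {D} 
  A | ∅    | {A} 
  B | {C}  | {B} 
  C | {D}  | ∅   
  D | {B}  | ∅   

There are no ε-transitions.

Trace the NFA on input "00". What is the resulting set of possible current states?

{S}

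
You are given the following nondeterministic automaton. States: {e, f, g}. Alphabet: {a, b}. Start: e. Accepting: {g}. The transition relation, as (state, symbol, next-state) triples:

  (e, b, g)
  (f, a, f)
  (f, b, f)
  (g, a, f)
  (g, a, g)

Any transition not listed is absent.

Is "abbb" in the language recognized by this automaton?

No

Start in {e}.
Read 'a': e→∅; now ∅.
The set is empty and remains empty for the remaining 3 symbols.
The final set ∅ contains no accepting state.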